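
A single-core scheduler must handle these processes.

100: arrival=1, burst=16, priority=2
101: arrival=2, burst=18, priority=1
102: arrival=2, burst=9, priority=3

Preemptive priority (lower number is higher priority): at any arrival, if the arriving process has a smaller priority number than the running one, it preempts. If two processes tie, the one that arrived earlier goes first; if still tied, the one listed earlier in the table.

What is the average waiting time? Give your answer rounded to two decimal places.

17.00

Schedule: | idle 0-1 | 100 1-2 | 101 2-20 | 100 20-35 | 102 35-44 |
Completion: 100=35  101=20  102=44
Turnaround (C−A): 100=34  101=18  102=42
Waiting times: 100=18, 101=0, 102=33
Average waiting = (18+0+33) / 3 = 51/3 = 17.00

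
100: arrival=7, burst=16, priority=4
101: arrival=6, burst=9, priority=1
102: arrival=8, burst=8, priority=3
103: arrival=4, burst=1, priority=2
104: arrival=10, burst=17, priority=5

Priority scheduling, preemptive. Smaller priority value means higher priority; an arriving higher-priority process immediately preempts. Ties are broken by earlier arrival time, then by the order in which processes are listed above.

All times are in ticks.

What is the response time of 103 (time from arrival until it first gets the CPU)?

0

Timeline: | idle 0-4 | 103 4-5 | idle 5-6 | 101 6-15 | 102 15-23 | 100 23-39 | 104 39-56 |
Completion: 100=39  101=15  102=23  103=5  104=56
Turnaround (C−A): 100=32  101=9  102=15  103=1  104=46
Response(103) = first start − arrival = 4 − 4 = 0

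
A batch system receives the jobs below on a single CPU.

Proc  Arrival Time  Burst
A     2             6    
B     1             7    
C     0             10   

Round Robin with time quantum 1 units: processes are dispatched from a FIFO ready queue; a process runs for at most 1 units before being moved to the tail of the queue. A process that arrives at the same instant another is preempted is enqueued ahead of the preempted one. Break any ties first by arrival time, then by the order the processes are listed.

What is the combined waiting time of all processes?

36

Schedule: | C 0-1 | B 1-2 | C 2-3 | A 3-4 | B 4-5 | C 5-6 | A 6-7 | B 7-8 | C 8-9 | A 9-10 | B 10-11 | C 11-12 | A 12-13 | B 13-14 | C 14-15 | A 15-16 | B 16-17 | C 17-18 | A 18-19 | B 19-20 | C 20-23 |
Completion: A=19  B=20  C=23
Turnaround (C−A): A=17  B=19  C=23
Waiting = turnaround − burst: A=11, B=12, C=13
Total waiting = 11 + 12 + 13 = 36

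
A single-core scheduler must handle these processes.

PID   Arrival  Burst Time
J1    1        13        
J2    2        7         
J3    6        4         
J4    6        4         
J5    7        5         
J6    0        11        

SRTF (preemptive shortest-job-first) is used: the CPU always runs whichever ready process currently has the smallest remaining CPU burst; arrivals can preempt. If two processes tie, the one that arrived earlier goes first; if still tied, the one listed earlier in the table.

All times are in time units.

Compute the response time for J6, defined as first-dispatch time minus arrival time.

Timeline: | J6 0-2 | J2 2-9 | J3 9-13 | J4 13-17 | J5 17-22 | J6 22-31 | J1 31-44 |
Completion: J1=44  J2=9  J3=13  J4=17  J5=22  J6=31
Turnaround (C−A): J1=43  J2=7  J3=7  J4=11  J5=15  J6=31
Response(J6) = first start − arrival = 0 − 0 = 0

0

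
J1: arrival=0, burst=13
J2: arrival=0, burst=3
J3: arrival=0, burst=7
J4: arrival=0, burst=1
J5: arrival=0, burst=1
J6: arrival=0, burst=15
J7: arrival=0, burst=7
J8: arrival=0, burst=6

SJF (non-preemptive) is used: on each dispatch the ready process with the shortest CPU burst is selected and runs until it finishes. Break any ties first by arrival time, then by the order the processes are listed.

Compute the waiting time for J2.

Timeline: | J4 0-1 | J5 1-2 | J2 2-5 | J8 5-11 | J3 11-18 | J7 18-25 | J1 25-38 | J6 38-53 |
Completion: J1=38  J2=5  J3=18  J4=1  J5=2  J6=53  J7=25  J8=11
Turnaround (C−A): J1=38  J2=5  J3=18  J4=1  J5=2  J6=53  J7=25  J8=11
Waiting(J2) = turnaround − burst = 5 − 3 = 2

2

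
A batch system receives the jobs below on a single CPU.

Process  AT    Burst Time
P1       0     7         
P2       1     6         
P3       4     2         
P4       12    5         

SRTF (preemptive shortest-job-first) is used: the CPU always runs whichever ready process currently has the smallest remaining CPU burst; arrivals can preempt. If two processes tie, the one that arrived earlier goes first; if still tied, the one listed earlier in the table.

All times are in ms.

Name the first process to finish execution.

Schedule: | P1 0-4 | P3 4-6 | P1 6-9 | P2 9-15 | P4 15-20 |
Completion: P1=9  P2=15  P3=6  P4=20
Turnaround (C−A): P1=9  P2=14  P3=2  P4=8
Finish order: P3 → P1 → P2 → P4

P3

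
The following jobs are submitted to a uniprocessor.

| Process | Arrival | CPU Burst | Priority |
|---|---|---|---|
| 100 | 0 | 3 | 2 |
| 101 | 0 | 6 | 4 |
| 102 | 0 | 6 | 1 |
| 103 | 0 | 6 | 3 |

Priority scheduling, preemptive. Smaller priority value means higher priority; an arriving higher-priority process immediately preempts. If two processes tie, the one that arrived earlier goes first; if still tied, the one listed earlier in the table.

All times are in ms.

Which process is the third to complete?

Timeline: | 102 0-6 | 100 6-9 | 103 9-15 | 101 15-21 |
Completion: 100=9  101=21  102=6  103=15
Finish order: 102 → 100 → 103 → 101

103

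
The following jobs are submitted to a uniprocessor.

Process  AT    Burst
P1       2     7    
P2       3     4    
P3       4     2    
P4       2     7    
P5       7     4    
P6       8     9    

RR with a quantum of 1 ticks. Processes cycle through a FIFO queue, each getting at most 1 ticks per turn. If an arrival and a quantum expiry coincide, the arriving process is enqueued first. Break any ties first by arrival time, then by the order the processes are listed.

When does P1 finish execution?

Timeline: | idle 0-2 | P1 2-3 | P4 3-4 | P2 4-5 | P1 5-6 | P3 6-7 | P4 7-8 | P2 8-9 | P1 9-10 | P5 10-11 | P3 11-12 | P6 12-13 | P4 13-14 | P2 14-15 | P1 15-16 | P5 16-17 | P6 17-18 | P4 18-19 | P2 19-20 | P1 20-21 | P5 21-22 | P6 22-23 | P4 23-24 | P1 24-25 | P5 25-26 | P6 26-27 | P4 27-28 | P1 28-29 | P6 29-30 | P4 30-31 | P6 31-35 |
Completion: P1=29  P2=20  P3=12  P4=31  P5=26  P6=35

29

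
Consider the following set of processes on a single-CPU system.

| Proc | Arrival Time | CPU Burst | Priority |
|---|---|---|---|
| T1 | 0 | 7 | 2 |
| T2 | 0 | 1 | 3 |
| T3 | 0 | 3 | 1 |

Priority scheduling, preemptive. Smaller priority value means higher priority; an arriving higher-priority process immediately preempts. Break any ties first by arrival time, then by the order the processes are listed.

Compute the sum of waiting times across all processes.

13

Schedule: | T3 0-3 | T1 3-10 | T2 10-11 |
Completion: T1=10  T2=11  T3=3
Turnaround (C−A): T1=10  T2=11  T3=3
Waiting = turnaround − burst: T1=3, T2=10, T3=0
Total waiting = 3 + 10 + 0 = 13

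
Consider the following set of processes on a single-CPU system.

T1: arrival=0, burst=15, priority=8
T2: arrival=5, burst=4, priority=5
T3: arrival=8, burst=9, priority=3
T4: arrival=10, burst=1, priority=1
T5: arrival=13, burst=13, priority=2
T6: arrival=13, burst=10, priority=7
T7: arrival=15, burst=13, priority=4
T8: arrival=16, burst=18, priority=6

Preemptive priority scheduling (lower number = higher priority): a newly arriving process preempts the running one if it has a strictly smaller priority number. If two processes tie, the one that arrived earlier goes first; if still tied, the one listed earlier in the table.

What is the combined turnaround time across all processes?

Gantt: | T1 0-5 | T2 5-8 | T3 8-10 | T4 10-11 | T3 11-13 | T5 13-26 | T3 26-31 | T7 31-44 | T2 44-45 | T8 45-63 | T6 63-73 | T1 73-83 |
Completion: T1=83  T2=45  T3=31  T4=11  T5=26  T6=73  T7=44  T8=63
Turnaround = completion − arrival: T1=83, T2=40, T3=23, T4=1, T5=13, T6=60, T7=29, T8=47
Total turnaround = 83 + 40 + 23 + 1 + 13 + 60 + 29 + 47 = 296

296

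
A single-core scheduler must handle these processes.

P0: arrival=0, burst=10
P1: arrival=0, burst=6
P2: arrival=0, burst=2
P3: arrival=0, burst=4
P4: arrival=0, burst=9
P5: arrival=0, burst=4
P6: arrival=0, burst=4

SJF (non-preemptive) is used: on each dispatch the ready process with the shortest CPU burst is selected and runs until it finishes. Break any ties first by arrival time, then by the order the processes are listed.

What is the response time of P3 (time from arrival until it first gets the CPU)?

2

Schedule: | P2 0-2 | P3 2-6 | P5 6-10 | P6 10-14 | P1 14-20 | P4 20-29 | P0 29-39 |
Completion: P0=39  P1=20  P2=2  P3=6  P4=29  P5=10  P6=14
Turnaround (C−A): P0=39  P1=20  P2=2  P3=6  P4=29  P5=10  P6=14
Response(P3) = first start − arrival = 2 − 0 = 2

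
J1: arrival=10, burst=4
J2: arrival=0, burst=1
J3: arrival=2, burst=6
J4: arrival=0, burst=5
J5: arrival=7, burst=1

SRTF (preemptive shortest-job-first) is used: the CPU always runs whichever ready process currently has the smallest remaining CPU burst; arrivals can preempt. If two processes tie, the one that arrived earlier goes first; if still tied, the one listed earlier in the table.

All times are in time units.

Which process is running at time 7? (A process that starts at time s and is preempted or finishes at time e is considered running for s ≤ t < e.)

Schedule: | J2 0-1 | J4 1-6 | J3 6-7 | J5 7-8 | J3 8-13 | J1 13-17 |
Completion: J1=17  J2=1  J3=13  J4=6  J5=8
Turnaround (C−A): J1=7  J2=1  J3=11  J4=6  J5=1

J5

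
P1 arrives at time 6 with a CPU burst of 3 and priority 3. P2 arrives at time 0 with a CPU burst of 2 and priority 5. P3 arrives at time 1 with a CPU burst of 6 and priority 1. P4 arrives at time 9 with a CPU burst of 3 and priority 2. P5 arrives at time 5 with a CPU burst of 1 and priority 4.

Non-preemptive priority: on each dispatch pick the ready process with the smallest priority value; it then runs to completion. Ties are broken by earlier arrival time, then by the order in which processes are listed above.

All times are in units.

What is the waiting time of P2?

0

Timeline: | P2 0-2 | P3 2-8 | P1 8-11 | P4 11-14 | P5 14-15 |
Completion: P1=11  P2=2  P3=8  P4=14  P5=15
Waiting(P2) = turnaround − burst = 2 − 2 = 0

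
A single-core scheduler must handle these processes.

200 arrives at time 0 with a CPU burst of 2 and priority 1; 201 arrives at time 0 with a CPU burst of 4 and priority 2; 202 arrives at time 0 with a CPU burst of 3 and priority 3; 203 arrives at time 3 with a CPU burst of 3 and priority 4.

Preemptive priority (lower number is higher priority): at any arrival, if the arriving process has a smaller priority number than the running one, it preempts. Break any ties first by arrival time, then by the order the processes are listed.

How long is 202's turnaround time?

9

Timeline: | 200 0-2 | 201 2-6 | 202 6-9 | 203 9-12 |
Completion: 200=2  201=6  202=9  203=12
Turnaround(202) = completion − arrival = 9 − 0 = 9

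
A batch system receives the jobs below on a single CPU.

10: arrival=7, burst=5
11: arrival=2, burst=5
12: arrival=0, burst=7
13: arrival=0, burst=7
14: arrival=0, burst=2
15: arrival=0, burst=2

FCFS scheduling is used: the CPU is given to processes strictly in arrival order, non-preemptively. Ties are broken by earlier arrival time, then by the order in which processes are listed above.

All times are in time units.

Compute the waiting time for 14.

14

Gantt: | 12 0-7 | 13 7-14 | 14 14-16 | 15 16-18 | 11 18-23 | 10 23-28 |
Completion: 10=28  11=23  12=7  13=14  14=16  15=18
Turnaround (C−A): 10=21  11=21  12=7  13=14  14=16  15=18
Waiting(14) = turnaround − burst = 16 − 2 = 14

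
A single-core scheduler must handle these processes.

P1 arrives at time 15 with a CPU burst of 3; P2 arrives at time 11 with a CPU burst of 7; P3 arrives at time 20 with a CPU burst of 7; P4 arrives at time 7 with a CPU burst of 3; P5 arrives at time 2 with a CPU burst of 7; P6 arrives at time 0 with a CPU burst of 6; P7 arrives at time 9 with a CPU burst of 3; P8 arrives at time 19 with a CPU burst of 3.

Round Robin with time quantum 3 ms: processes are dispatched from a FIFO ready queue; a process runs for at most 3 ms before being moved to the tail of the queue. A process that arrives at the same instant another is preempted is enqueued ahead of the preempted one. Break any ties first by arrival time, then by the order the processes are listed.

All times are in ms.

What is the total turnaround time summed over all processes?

111

Schedule: | P6 0-3 | P5 3-6 | P6 6-9 | P5 9-12 | P4 12-15 | P7 15-18 | P2 18-21 | P5 21-22 | P1 22-25 | P8 25-28 | P3 28-31 | P2 31-34 | P3 34-37 | P2 37-38 | P3 38-39 |
Completion: P1=25  P2=38  P3=39  P4=15  P5=22  P6=9  P7=18  P8=28
Turnaround (C−A): P1=10  P2=27  P3=19  P4=8  P5=20  P6=9  P7=9  P8=9
Turnaround = completion − arrival: P1=10, P2=27, P3=19, P4=8, P5=20, P6=9, P7=9, P8=9
Total turnaround = 10 + 27 + 19 + 8 + 20 + 9 + 9 + 9 = 111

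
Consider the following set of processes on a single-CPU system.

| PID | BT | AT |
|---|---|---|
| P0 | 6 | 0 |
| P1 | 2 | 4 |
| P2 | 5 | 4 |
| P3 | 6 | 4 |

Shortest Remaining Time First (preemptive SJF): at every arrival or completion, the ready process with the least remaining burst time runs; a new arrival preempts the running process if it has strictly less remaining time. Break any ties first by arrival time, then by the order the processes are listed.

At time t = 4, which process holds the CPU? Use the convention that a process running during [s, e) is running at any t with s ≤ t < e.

P0

Gantt: | P0 0-6 | P1 6-8 | P2 8-13 | P3 13-19 |
Completion: P0=6  P1=8  P2=13  P3=19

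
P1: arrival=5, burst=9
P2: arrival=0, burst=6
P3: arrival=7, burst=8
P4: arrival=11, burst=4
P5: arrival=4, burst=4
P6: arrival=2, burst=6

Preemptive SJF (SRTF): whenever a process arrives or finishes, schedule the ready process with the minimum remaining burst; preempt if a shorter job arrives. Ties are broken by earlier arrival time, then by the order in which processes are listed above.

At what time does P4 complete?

15

Timeline: | P2 0-6 | P5 6-10 | P6 10-11 | P4 11-15 | P6 15-20 | P3 20-28 | P1 28-37 |
Completion: P1=37  P2=6  P3=28  P4=15  P5=10  P6=20
Turnaround (C−A): P1=32  P2=6  P3=21  P4=4  P5=6  P6=18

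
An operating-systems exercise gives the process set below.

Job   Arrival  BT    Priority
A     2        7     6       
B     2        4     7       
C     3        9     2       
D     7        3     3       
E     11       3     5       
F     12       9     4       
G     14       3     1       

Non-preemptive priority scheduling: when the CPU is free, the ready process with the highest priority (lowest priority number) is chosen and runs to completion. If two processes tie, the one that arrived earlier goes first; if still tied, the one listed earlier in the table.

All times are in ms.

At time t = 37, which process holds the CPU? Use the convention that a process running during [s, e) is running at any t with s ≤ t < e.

B

Gantt: | idle 0-2 | A 2-9 | C 9-18 | G 18-21 | D 21-24 | F 24-33 | E 33-36 | B 36-40 |
Completion: A=9  B=40  C=18  D=24  E=36  F=33  G=21
Turnaround (C−A): A=7  B=38  C=15  D=17  E=25  F=21  G=7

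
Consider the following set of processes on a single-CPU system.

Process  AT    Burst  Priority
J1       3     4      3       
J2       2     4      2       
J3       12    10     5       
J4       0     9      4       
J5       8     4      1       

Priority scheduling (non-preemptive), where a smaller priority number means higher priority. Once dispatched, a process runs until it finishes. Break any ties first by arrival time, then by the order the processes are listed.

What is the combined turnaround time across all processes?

66

Timeline: | J4 0-9 | J5 9-13 | J2 13-17 | J1 17-21 | J3 21-31 |
Completion: J1=21  J2=17  J3=31  J4=9  J5=13
Turnaround = completion − arrival: J1=18, J2=15, J3=19, J4=9, J5=5
Total turnaround = 18 + 15 + 19 + 9 + 5 = 66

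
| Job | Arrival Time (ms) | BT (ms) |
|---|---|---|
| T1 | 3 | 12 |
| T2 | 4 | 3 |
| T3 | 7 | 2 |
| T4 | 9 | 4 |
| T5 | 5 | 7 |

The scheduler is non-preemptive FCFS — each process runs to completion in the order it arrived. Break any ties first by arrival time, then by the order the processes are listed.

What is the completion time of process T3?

27

Timeline: | idle 0-3 | T1 3-15 | T2 15-18 | T5 18-25 | T3 25-27 | T4 27-31 |
Completion: T1=15  T2=18  T3=27  T4=31  T5=25
Turnaround (C−A): T1=12  T2=14  T3=20  T4=22  T5=20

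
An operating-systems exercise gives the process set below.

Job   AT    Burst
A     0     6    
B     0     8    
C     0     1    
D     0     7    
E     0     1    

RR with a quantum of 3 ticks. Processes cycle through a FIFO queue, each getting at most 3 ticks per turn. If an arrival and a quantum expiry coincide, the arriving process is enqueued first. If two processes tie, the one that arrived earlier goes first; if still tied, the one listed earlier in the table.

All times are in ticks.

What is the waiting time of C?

Schedule: | A 0-3 | B 3-6 | C 6-7 | D 7-10 | E 10-11 | A 11-14 | B 14-17 | D 17-20 | B 20-22 | D 22-23 |
Completion: A=14  B=22  C=7  D=23  E=11
Turnaround (C−A): A=14  B=22  C=7  D=23  E=11
Waiting(C) = turnaround − burst = 7 − 1 = 6

6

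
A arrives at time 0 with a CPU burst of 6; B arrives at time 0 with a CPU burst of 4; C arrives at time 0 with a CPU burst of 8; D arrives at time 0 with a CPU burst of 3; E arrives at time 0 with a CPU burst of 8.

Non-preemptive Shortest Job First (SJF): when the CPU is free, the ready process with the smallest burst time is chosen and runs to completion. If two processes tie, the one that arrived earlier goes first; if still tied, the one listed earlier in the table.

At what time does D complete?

Gantt: | D 0-3 | B 3-7 | A 7-13 | C 13-21 | E 21-29 |
Completion: A=13  B=7  C=21  D=3  E=29
Turnaround (C−A): A=13  B=7  C=21  D=3  E=29

3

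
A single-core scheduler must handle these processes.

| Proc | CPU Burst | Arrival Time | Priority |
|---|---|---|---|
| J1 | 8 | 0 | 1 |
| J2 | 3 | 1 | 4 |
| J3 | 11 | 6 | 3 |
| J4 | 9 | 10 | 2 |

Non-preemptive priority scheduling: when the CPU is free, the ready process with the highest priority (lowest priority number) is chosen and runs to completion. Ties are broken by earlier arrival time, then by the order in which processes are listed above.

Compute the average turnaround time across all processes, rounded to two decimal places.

17.25

Timeline: | J1 0-8 | J3 8-19 | J4 19-28 | J2 28-31 |
Completion: J1=8  J2=31  J3=19  J4=28
Turnaround (C−A): J1=8  J2=30  J3=13  J4=18
Turnaround times: J1=8, J2=30, J3=13, J4=18
Average turnaround = (8+30+13+18) / 4 = 69/4 = 17.25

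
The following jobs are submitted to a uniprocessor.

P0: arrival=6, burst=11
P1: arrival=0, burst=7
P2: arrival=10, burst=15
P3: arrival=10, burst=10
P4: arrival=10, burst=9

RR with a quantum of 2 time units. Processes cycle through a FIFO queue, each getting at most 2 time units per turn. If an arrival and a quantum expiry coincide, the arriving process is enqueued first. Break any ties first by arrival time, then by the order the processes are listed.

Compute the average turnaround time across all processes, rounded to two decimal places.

32.00

Timeline: | P1 0-6 | P0 6-8 | P1 8-9 | P0 9-11 | P2 11-13 | P3 13-15 | P4 15-17 | P0 17-19 | P2 19-21 | P3 21-23 | P4 23-25 | P0 25-27 | P2 27-29 | P3 29-31 | P4 31-33 | P0 33-35 | P2 35-37 | P3 37-39 | P4 39-41 | P0 41-42 | P2 42-44 | P3 44-46 | P4 46-47 | P2 47-52 |
Completion: P0=42  P1=9  P2=52  P3=46  P4=47
Turnaround times: P0=36, P1=9, P2=42, P3=36, P4=37
Average turnaround = (36+9+42+36+37) / 5 = 160/5 = 32.00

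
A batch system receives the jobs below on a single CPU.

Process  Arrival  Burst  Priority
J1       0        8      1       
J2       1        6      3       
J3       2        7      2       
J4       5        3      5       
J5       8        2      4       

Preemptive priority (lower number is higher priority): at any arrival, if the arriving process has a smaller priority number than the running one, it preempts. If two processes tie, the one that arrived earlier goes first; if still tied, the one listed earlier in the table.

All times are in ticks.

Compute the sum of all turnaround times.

77

Schedule: | J1 0-8 | J3 8-15 | J2 15-21 | J5 21-23 | J4 23-26 |
Completion: J1=8  J2=21  J3=15  J4=26  J5=23
Turnaround (C−A): J1=8  J2=20  J3=13  J4=21  J5=15
Turnaround = completion − arrival: J1=8, J2=20, J3=13, J4=21, J5=15
Total turnaround = 8 + 20 + 13 + 21 + 15 = 77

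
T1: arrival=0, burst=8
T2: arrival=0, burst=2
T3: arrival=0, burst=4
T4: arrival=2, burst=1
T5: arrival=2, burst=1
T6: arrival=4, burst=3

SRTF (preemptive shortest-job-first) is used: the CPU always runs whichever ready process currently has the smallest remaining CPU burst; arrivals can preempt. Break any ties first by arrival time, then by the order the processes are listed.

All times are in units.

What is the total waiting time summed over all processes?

19

Schedule: | T2 0-2 | T4 2-3 | T5 3-4 | T6 4-7 | T3 7-11 | T1 11-19 |
Completion: T1=19  T2=2  T3=11  T4=3  T5=4  T6=7
Turnaround (C−A): T1=19  T2=2  T3=11  T4=1  T5=2  T6=3
Waiting = turnaround − burst: T1=11, T2=0, T3=7, T4=0, T5=1, T6=0
Total waiting = 11 + 0 + 7 + 0 + 1 + 0 = 19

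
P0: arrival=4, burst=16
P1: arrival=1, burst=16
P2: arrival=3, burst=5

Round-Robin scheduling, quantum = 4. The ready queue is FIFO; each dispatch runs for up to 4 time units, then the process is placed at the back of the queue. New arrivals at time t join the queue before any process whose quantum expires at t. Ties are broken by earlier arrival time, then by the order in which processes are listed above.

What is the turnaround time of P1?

Schedule: | idle 0-1 | P1 1-5 | P2 5-9 | P0 9-13 | P1 13-17 | P2 17-18 | P0 18-22 | P1 22-26 | P0 26-30 | P1 30-34 | P0 34-38 |
Completion: P0=38  P1=34  P2=18
Turnaround (C−A): P0=34  P1=33  P2=15
Turnaround(P1) = completion − arrival = 34 − 1 = 33

33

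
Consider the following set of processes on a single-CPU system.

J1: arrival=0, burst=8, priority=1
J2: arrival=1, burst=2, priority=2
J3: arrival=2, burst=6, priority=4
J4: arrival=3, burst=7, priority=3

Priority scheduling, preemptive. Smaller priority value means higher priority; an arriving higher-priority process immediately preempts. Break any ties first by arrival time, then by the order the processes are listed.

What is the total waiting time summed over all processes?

29

Gantt: | J1 0-8 | J2 8-10 | J4 10-17 | J3 17-23 |
Completion: J1=8  J2=10  J3=23  J4=17
Turnaround (C−A): J1=8  J2=9  J3=21  J4=14
Waiting = turnaround − burst: J1=0, J2=7, J3=15, J4=7
Total waiting = 0 + 7 + 15 + 7 = 29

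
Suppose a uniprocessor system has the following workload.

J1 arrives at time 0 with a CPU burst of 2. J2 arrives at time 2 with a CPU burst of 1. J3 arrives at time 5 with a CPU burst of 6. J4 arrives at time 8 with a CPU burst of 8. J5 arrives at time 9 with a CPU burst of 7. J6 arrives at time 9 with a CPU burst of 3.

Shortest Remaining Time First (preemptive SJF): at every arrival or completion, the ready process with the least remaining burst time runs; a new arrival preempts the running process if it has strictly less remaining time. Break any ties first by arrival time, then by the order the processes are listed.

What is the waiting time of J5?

Gantt: | J1 0-2 | J2 2-3 | idle 3-5 | J3 5-11 | J6 11-14 | J5 14-21 | J4 21-29 |
Completion: J1=2  J2=3  J3=11  J4=29  J5=21  J6=14
Turnaround (C−A): J1=2  J2=1  J3=6  J4=21  J5=12  J6=5
Waiting(J5) = turnaround − burst = 12 − 7 = 5

5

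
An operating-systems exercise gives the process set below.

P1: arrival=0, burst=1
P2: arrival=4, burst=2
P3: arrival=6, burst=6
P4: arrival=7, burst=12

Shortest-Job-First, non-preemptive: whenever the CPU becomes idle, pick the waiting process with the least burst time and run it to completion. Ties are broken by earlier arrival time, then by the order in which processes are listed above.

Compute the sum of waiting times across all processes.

Timeline: | P1 0-1 | idle 1-4 | P2 4-6 | P3 6-12 | P4 12-24 |
Completion: P1=1  P2=6  P3=12  P4=24
Turnaround (C−A): P1=1  P2=2  P3=6  P4=17
Waiting = turnaround − burst: P1=0, P2=0, P3=0, P4=5
Total waiting = 0 + 0 + 0 + 5 = 5

5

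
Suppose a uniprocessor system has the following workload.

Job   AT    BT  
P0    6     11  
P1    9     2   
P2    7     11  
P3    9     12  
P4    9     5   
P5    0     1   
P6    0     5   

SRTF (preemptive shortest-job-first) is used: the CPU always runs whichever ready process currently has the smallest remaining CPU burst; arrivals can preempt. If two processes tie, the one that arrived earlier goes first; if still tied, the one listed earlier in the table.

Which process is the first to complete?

Gantt: | P5 0-1 | P6 1-6 | P0 6-9 | P1 9-11 | P4 11-16 | P0 16-24 | P2 24-35 | P3 35-47 |
Completion: P0=24  P1=11  P2=35  P3=47  P4=16  P5=1  P6=6
Turnaround (C−A): P0=18  P1=2  P2=28  P3=38  P4=7  P5=1  P6=6
Finish order: P5 → P6 → P1 → P4 → P0 → P2 → P3

P5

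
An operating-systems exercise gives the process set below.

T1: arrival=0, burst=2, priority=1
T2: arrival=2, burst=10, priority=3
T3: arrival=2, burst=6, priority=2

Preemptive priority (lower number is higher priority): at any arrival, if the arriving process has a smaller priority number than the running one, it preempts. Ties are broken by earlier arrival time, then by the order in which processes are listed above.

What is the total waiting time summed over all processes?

Timeline: | T1 0-2 | T3 2-8 | T2 8-18 |
Completion: T1=2  T2=18  T3=8
Turnaround (C−A): T1=2  T2=16  T3=6
Waiting = turnaround − burst: T1=0, T2=6, T3=0
Total waiting = 0 + 6 + 0 = 6

6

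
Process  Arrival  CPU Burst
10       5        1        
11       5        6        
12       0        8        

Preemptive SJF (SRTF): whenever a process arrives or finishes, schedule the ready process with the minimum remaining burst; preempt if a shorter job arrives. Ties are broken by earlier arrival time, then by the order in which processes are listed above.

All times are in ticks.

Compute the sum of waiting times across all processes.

Schedule: | 12 0-5 | 10 5-6 | 12 6-9 | 11 9-15 |
Completion: 10=6  11=15  12=9
Turnaround (C−A): 10=1  11=10  12=9
Waiting = turnaround − burst: 10=0, 11=4, 12=1
Total waiting = 0 + 4 + 1 = 5

5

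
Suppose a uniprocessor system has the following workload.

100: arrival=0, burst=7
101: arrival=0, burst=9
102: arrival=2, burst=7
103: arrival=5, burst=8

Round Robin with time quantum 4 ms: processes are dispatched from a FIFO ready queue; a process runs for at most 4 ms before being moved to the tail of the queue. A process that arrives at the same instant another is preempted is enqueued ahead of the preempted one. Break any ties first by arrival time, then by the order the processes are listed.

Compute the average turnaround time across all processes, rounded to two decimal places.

23.75

Gantt: | 100 0-4 | 101 4-8 | 102 8-12 | 100 12-15 | 103 15-19 | 101 19-23 | 102 23-26 | 103 26-30 | 101 30-31 |
Completion: 100=15  101=31  102=26  103=30
Turnaround (C−A): 100=15  101=31  102=24  103=25
Turnaround times: 100=15, 101=31, 102=24, 103=25
Average turnaround = (15+31+24+25) / 4 = 95/4 = 23.75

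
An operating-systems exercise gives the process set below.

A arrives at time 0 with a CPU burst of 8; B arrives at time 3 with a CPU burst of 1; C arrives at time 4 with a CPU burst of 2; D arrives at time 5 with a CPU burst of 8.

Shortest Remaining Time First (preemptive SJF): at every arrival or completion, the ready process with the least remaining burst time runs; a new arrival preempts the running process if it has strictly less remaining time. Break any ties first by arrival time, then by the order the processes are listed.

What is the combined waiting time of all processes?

Schedule: | A 0-3 | B 3-4 | C 4-6 | A 6-11 | D 11-19 |
Completion: A=11  B=4  C=6  D=19
Turnaround (C−A): A=11  B=1  C=2  D=14
Waiting = turnaround − burst: A=3, B=0, C=0, D=6
Total waiting = 3 + 0 + 0 + 6 = 9

9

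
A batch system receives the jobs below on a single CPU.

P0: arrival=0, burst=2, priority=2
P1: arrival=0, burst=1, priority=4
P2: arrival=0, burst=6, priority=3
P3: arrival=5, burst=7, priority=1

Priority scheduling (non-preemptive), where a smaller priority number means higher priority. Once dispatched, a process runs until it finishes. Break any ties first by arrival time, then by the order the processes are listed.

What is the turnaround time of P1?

Gantt: | P0 0-2 | P2 2-8 | P3 8-15 | P1 15-16 |
Completion: P0=2  P1=16  P2=8  P3=15
Turnaround (C−A): P0=2  P1=16  P2=8  P3=10
Turnaround(P1) = completion − arrival = 16 − 0 = 16

16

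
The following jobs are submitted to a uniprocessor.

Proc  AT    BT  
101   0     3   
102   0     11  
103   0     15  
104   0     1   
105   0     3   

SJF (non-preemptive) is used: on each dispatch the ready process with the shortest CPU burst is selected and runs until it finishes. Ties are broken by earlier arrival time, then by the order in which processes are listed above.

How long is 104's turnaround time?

Timeline: | 104 0-1 | 101 1-4 | 105 4-7 | 102 7-18 | 103 18-33 |
Completion: 101=4  102=18  103=33  104=1  105=7
Turnaround(104) = completion − arrival = 1 − 0 = 1

1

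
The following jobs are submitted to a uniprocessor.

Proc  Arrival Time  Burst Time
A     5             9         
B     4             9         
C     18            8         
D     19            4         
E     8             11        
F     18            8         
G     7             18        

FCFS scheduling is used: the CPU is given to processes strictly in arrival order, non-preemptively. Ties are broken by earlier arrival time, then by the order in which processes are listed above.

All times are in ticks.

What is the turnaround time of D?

52

Gantt: | idle 0-4 | B 4-13 | A 13-22 | G 22-40 | E 40-51 | C 51-59 | F 59-67 | D 67-71 |
Completion: A=22  B=13  C=59  D=71  E=51  F=67  G=40
Turnaround (C−A): A=17  B=9  C=41  D=52  E=43  F=49  G=33
Turnaround(D) = completion − arrival = 71 − 19 = 52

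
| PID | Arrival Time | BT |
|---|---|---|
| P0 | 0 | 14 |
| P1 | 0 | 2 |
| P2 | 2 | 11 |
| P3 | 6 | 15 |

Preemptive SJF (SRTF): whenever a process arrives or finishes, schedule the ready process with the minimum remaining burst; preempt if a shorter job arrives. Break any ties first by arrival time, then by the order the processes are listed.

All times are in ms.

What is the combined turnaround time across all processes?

Schedule: | P1 0-2 | P2 2-13 | P0 13-27 | P3 27-42 |
Completion: P0=27  P1=2  P2=13  P3=42
Turnaround (C−A): P0=27  P1=2  P2=11  P3=36
Turnaround = completion − arrival: P0=27, P1=2, P2=11, P3=36
Total turnaround = 27 + 2 + 11 + 36 = 76

76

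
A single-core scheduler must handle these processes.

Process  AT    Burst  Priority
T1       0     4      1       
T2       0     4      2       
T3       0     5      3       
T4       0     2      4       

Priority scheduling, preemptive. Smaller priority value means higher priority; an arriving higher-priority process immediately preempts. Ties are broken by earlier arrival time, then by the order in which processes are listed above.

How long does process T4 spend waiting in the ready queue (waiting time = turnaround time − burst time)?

13

Timeline: | T1 0-4 | T2 4-8 | T3 8-13 | T4 13-15 |
Completion: T1=4  T2=8  T3=13  T4=15
Turnaround (C−A): T1=4  T2=8  T3=13  T4=15
Waiting(T4) = turnaround − burst = 15 − 2 = 13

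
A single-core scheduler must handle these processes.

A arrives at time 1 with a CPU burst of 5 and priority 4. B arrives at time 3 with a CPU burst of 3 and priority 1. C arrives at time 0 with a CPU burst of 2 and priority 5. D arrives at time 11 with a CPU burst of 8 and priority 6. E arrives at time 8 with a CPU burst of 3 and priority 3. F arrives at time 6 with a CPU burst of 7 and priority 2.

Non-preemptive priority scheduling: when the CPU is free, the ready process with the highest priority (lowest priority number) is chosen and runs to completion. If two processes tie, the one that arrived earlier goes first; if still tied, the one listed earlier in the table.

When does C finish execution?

Schedule: | C 0-2 | A 2-7 | B 7-10 | F 10-17 | E 17-20 | D 20-28 |
Completion: A=7  B=10  C=2  D=28  E=20  F=17

2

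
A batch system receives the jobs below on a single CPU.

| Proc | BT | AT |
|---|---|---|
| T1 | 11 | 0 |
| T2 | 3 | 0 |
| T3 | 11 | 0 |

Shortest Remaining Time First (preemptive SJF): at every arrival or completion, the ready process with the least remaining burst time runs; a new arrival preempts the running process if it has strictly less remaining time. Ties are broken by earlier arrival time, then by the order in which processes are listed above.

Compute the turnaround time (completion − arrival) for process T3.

Schedule: | T2 0-3 | T1 3-14 | T3 14-25 |
Completion: T1=14  T2=3  T3=25
Turnaround (C−A): T1=14  T2=3  T3=25
Turnaround(T3) = completion − arrival = 25 − 0 = 25

25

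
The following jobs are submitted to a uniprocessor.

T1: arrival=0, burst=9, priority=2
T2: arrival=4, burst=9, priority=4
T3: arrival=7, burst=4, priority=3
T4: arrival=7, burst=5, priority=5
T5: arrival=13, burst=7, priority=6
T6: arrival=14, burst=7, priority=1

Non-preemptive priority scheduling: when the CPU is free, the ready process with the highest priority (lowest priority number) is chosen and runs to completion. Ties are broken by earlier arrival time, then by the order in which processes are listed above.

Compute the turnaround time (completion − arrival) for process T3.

6

Timeline: | T1 0-9 | T3 9-13 | T2 13-22 | T6 22-29 | T4 29-34 | T5 34-41 |
Completion: T1=9  T2=22  T3=13  T4=34  T5=41  T6=29
Turnaround (C−A): T1=9  T2=18  T3=6  T4=27  T5=28  T6=15
Turnaround(T3) = completion − arrival = 13 − 7 = 6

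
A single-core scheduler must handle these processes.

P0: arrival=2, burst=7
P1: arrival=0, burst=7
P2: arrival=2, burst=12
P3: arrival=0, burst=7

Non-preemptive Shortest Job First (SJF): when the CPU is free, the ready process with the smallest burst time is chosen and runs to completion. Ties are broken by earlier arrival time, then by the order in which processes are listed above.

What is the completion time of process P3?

Gantt: | P1 0-7 | P3 7-14 | P0 14-21 | P2 21-33 |
Completion: P0=21  P1=7  P2=33  P3=14

14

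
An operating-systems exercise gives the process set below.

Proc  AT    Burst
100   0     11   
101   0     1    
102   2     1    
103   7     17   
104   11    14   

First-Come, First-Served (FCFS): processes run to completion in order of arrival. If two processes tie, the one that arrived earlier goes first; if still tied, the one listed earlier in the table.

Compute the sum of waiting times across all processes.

Timeline: | 100 0-11 | 101 11-12 | 102 12-13 | 103 13-30 | 104 30-44 |
Completion: 100=11  101=12  102=13  103=30  104=44
Turnaround (C−A): 100=11  101=12  102=11  103=23  104=33
Waiting = turnaround − burst: 100=0, 101=11, 102=10, 103=6, 104=19
Total waiting = 0 + 11 + 10 + 6 + 19 = 46

46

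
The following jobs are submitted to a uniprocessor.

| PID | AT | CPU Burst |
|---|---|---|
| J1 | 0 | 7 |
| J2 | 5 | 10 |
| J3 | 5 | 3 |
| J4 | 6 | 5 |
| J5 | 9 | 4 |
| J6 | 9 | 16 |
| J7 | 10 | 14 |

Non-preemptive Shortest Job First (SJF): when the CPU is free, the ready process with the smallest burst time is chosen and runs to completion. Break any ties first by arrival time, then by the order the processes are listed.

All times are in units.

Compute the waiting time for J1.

Gantt: | J1 0-7 | J3 7-10 | J5 10-14 | J4 14-19 | J2 19-29 | J7 29-43 | J6 43-59 |
Completion: J1=7  J2=29  J3=10  J4=19  J5=14  J6=59  J7=43
Turnaround (C−A): J1=7  J2=24  J3=5  J4=13  J5=5  J6=50  J7=33
Waiting(J1) = turnaround − burst = 7 − 7 = 0

0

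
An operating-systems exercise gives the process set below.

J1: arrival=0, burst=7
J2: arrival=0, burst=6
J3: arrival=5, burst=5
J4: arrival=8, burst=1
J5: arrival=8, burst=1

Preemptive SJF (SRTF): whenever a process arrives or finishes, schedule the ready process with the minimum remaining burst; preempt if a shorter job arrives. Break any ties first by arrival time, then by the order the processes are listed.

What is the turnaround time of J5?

2

Schedule: | J2 0-6 | J3 6-8 | J4 8-9 | J5 9-10 | J3 10-13 | J1 13-20 |
Completion: J1=20  J2=6  J3=13  J4=9  J5=10
Turnaround (C−A): J1=20  J2=6  J3=8  J4=1  J5=2
Turnaround(J5) = completion − arrival = 10 − 8 = 2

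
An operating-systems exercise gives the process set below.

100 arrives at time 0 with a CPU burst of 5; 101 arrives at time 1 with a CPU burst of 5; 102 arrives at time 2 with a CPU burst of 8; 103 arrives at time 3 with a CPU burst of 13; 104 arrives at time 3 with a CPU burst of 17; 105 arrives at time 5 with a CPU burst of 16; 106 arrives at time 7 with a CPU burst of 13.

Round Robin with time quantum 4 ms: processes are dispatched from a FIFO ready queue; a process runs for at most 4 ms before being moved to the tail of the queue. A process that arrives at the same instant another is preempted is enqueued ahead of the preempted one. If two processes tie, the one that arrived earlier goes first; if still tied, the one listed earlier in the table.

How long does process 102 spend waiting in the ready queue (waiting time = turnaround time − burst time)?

Timeline: | 100 0-4 | 101 4-8 | 102 8-12 | 103 12-16 | 104 16-20 | 100 20-21 | 105 21-25 | 106 25-29 | 101 29-30 | 102 30-34 | 103 34-38 | 104 38-42 | 105 42-46 | 106 46-50 | 103 50-54 | 104 54-58 | 105 58-62 | 106 62-66 | 103 66-67 | 104 67-71 | 105 71-75 | 106 75-76 | 104 76-77 |
Completion: 100=21  101=30  102=34  103=67  104=77  105=75  106=76
Waiting(102) = turnaround − burst = 32 − 8 = 24

24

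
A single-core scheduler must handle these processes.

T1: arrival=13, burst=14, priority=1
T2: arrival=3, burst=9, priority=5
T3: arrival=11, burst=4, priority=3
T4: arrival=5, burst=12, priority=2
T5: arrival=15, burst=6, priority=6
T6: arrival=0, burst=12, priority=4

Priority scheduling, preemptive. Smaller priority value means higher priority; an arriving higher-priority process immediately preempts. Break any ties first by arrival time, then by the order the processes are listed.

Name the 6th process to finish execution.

Schedule: | T6 0-5 | T4 5-13 | T1 13-27 | T4 27-31 | T3 31-35 | T6 35-42 | T2 42-51 | T5 51-57 |
Completion: T1=27  T2=51  T3=35  T4=31  T5=57  T6=42
Turnaround (C−A): T1=14  T2=48  T3=24  T4=26  T5=42  T6=42
Finish order: T1 → T4 → T3 → T6 → T2 → T5

T5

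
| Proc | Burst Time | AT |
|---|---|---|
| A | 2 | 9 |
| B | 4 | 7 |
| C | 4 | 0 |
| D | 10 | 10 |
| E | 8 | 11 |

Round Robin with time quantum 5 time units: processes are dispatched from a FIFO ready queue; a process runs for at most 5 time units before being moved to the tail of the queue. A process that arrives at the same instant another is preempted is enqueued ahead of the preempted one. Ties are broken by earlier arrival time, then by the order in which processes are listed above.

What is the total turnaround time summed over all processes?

Schedule: | C 0-4 | idle 4-7 | B 7-11 | A 11-13 | D 13-18 | E 18-23 | D 23-28 | E 28-31 |
Completion: A=13  B=11  C=4  D=28  E=31
Turnaround = completion − arrival: A=4, B=4, C=4, D=18, E=20
Total turnaround = 4 + 4 + 4 + 18 + 20 = 50

50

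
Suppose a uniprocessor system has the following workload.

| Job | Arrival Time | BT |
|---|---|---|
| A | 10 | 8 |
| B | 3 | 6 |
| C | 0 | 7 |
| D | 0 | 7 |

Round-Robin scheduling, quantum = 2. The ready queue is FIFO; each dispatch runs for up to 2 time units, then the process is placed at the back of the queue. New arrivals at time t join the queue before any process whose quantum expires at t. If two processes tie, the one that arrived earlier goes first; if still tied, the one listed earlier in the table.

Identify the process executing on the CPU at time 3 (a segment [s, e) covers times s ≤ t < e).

D

Timeline: | C 0-2 | D 2-4 | C 4-6 | B 6-8 | D 8-10 | C 10-12 | B 12-14 | A 14-16 | D 16-18 | C 18-19 | B 19-21 | A 21-23 | D 23-24 | A 24-28 |
Completion: A=28  B=21  C=19  D=24
Turnaround (C−A): A=18  B=18  C=19  D=24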